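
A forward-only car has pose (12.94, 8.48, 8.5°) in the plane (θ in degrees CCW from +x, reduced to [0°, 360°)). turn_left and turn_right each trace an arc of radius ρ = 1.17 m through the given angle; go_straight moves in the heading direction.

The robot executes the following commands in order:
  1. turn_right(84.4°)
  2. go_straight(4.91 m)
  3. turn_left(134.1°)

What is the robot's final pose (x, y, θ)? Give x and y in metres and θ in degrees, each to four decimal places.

set_pose: (x, y, θ) = (12.9400, 8.4800, 8.5000°), ρ = 1.17
turn_right(84.4°): centre at ρ to the right, rotate −84.4° → (14.2477, 7.6079, -75.9000° ≡ 284.1000°)
go_straight(4.91): x += 4.91·cos θ, y += 4.91·sin θ → (15.4438, 2.8458, 284.1000°)
turn_left(134.1°): centre at ρ to the left, rotate +134.1° → (17.5730, 2.5143, 418.2000° ≡ 58.2000°)

(17.5730, 2.5143, 58.2000°)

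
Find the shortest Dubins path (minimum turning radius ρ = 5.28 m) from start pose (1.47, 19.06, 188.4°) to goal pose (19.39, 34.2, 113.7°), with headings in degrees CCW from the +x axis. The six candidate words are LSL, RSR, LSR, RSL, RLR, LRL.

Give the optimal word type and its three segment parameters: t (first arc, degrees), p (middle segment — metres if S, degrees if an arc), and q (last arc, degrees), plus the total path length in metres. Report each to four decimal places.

Let ψ = atan2(Δy, Δx) = atan2(15.14, 17.92) = 40.1933° be the start→goal bearing.
Normalize: d = |goal − start| / ρ = 23.459454/5.28 = 4.443078, α = (θ_start − ψ) mod 360° = 148.2067° = 2.586694 rad, β = (θ_goal − ψ) mod 360° = 73.5067° = 1.282933 rad.
Common terms: sin α = 0.526857, cos α = -0.849954, sin β = 0.958853, cos β = 0.283904, cos(α−β) = 0.263873, d² = 19.740946. Work in radians in the unit-radius frame; every candidate has L = ρ·(t + p + q).
LSL: p² = 2 + d² − 2cos(α−β) + 2d(sin α − sin β) = 17.374417; p = √p² = 4.168263; φ = atan2(cos β − cos α, d + sin α − sin β) = 0.275493 rad; t = (φ − α) mod 2π = 3.971984 rad, q = (β − φ) mod 2π = 1.007440 rad → L = 5.28·(3.971984 + 4.168263 + 1.007440) = 5.28·9.147687 = 48.299790 m
RSR: p² = 2 + d² − 2cos(α−β) + 2d(sin β − sin α) = 25.051984; p = √p² = 5.005196; φ = atan2(cos α − cos β, d − sin α + sin β) = -0.228520 rad; t = (α − φ) mod 2π = 2.815214 rad, q = (φ − β) mod 2π = 4.771732 rad → L = 5.28·(2.815214 + 5.005196 + 4.771732) = 5.28·12.592142 = 66.486509 m
LSR: p² = d² − 2 + 2cos(α−β) + 2d(sin α + sin β) = 31.470942; p = √p² = 5.609897; φ = atan2(−cos α − cos β, d + sin α + sin β) − atan2(−2, p) = 0.437651 rad; t = (φ − α) mod 2π = 4.134142 rad, q = (φ − β) mod 2π = 5.437903 rad → L = 5.28·(4.134142 + 5.609897 + 5.437903) = 5.28·15.181942 = 80.160656 m
RSL: p² = d² − 2 + 2cos(α−β) − 2d(sin α + sin β) = 5.066443; p = √p² = 2.250876; φ = atan2(cos α + cos β, d − sin α − sin β) − atan2(2, p) = -0.915565 rad; t = (α − φ) mod 2π = 3.502259 rad, q = (β − φ) mod 2π = 2.198498 rad → L = 5.28·(3.502259 + 2.250876 + 2.198498) = 5.28·7.951634 = 41.984627 m
RLR: c = (6 − d² + 2cos(α−β) + 2d(sin α − sin β))/8 = -2.131498, |c| > 1 → infeasible
LRL: c = (6 − d² + 2cos(α−β) − 2d(sin α − sin β))/8 = -1.171802, |c| > 1 → infeasible
Shortest: RSL with L = 41.984627 m ≈ 41.9846 m
Convert RSL to answer units (arcs ×180/π): t = 3.502259·180/π = 200.6647°, p = ρ·p = 5.28·2.250876 = 11.8846 m, q = 2.198498·180/π = 125.9647°, L = 41.9846 m.

RSL: t = 200.6647°, p = 11.8846 m, q = 125.9647°, L = 41.9846 m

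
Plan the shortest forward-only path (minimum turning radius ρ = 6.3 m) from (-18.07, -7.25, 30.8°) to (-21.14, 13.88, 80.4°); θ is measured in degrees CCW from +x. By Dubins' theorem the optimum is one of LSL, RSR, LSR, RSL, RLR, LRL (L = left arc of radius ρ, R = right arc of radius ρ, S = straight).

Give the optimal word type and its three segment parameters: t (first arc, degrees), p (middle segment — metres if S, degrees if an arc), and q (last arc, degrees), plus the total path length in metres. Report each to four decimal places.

Let ψ = atan2(Δy, Δx) = atan2(21.13, -3.07) = 98.2667° be the start→goal bearing.
Normalize: d = |goal − start| / ρ = 21.351857/6.3 = 3.389184, α = (θ_start − ψ) mod 360° = 292.5333° = 5.105669 rad, β = (θ_goal − ψ) mod 360° = 342.1333° = 5.971352 rad.
Common terms: sin α = -0.923657, cos α = 0.383220, sin β = -0.306804, cos β = 0.951773, cos(α−β) = 0.648120, d² = 11.486566. Work in radians in the unit-radius frame; every candidate has L = ρ·(t + p + q).
LSL: p² = 2 + d² − 2cos(α−β) + 2d(sin α − sin β) = 8.009068; p = √p² = 2.830030; φ = atan2(cos β − cos α, d + sin α − sin β) = 0.202276 rad; t = (φ − α) mod 2π = 1.379793 rad, q = (β − φ) mod 2π = 5.769076 rad → L = 6.3·(1.379793 + 2.830030 + 5.769076) = 6.3·9.978898 = 62.867059 m
RSR: p² = 2 + d² − 2cos(α−β) + 2d(sin β − sin α) = 16.371584; p = √p² = 4.046181; φ = atan2(cos α − cos β, d − sin α + sin β) = -0.140982 rad; t = (α − φ) mod 2π = 5.246651 rad, q = (φ − β) mod 2π = 0.170851 rad → L = 6.3·(5.246651 + 4.046181 + 0.170851) = 6.3·9.463683 = 59.621206 m
LSR: p² = d² − 2 + 2cos(α−β) + 2d(sin α + sin β) = 2.442290; p = √p² = 1.562783; φ = atan2(−cos α − cos β, d + sin α + sin β) − atan2(−2, p) = 0.353653 rad; t = (φ − α) mod 2π = 1.531170 rad, q = (φ − β) mod 2π = 0.665487 rad → L = 6.3·(1.531170 + 1.562783 + 0.665487) = 6.3·3.759439 = 23.684466 m
RSL: p² = d² − 2 + 2cos(α−β) − 2d(sin α + sin β) = 19.123322; p = √p² = 4.373022; φ = atan2(cos α + cos β, d − sin α − sin β) − atan2(2, p) = -0.147631 rad; t = (α − φ) mod 2π = 5.253300 rad, q = (β − φ) mod 2π = 6.118983 rad → L = 6.3·(5.253300 + 4.373022 + 6.118983) = 6.3·15.745306 = 99.195425 m
RLR: c = (6 − d² + 2cos(α−β) + 2d(sin α − sin β))/8 = -1.046448, |c| > 1 → infeasible
LRL: c = (6 − d² + 2cos(α−β) − 2d(sin α − sin β))/8 = -0.001134; p = 2π − arccos c = 4.711255 rad; φ = atan2(cos β − cos α, d + sin α − sin β) = 0.202276 rad; t = (φ − α + p/2) mod 2π = 3.735421 rad, q = (β − α − t + p) mod 2π = 1.841518 rad → L = 6.3·(3.735421 + 4.711255 + 1.841518) = 6.3·10.288194 = 64.815624 m
Shortest: LSR with L = 23.684466 m ≈ 23.6845 m
Convert LSR to answer units (arcs ×180/π): t = 1.531170·180/π = 87.7296°, p = ρ·p = 6.3·1.562783 = 9.8455 m, q = 0.665487·180/π = 38.1296°, L = 23.6845 m.

LSR: t = 87.7296°, p = 9.8455 m, q = 38.1296°, L = 23.6845 m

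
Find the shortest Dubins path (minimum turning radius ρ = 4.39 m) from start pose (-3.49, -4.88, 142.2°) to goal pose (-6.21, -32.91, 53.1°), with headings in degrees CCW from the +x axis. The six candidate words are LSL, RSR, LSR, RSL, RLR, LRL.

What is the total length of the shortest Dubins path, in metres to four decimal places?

42.9657 m

Let ψ = atan2(Δy, Δx) = atan2(-28.03, -2.72) = -95.5426° be the start→goal bearing.
Normalize: d = |goal − start| / ρ = 28.161664/4.39 = 6.414958, α = (θ_start − ψ) mod 360° = 237.7426° = 4.149391 rad, β = (θ_goal − ψ) mod 360° = 148.6426° = 2.594302 rad.
Common terms: sin α = -0.845659, cos α = -0.533724, sin β = 0.520375, cos β = -0.853938, cos(α−β) = 0.015707, d² = 41.151680. Work in radians in the unit-radius frame; every candidate has L = ρ·(t + p + q).
LSL: p² = 2 + d² − 2cos(α−β) + 2d(sin α − sin β) = 25.594166; p = √p² = 5.059068; φ = atan2(cos β − cos α, d + sin α − sin β) = -0.063337 rad; t = (φ − α) mod 2π = 2.070458 rad, q = (β − φ) mod 2π = 2.657639 rad → L = 4.39·(2.070458 + 5.059068 + 2.657639) = 4.39·9.787165 = 42.965653 m
RSR: p² = 2 + d² − 2cos(α−β) + 2d(sin β − sin α) = 60.646365; p = √p² = 7.787578; φ = atan2(cos α − cos β, d − sin α + sin β) = 0.041130 rad; t = (α − φ) mod 2π = 4.108260 rad, q = (φ − β) mod 2π = 3.730013 rad → L = 4.39·(4.108260 + 7.787578 + 3.730013) = 4.39·15.625851 = 68.597487 m
LSR: p² = d² − 2 + 2cos(α−β) + 2d(sin α + sin β) = 35.009739; p = √p² = 5.916903; φ = atan2(−cos α − cos β, d + sin α + sin β) − atan2(−2, p) = 0.550004 rad; t = (φ − α) mod 2π = 2.683798 rad, q = (φ − β) mod 2π = 4.238887 rad → L = 4.39·(2.683798 + 5.916903 + 4.238887) = 4.39·12.839588 = 56.365790 m
RSL: p² = d² − 2 + 2cos(α−β) − 2d(sin α + sin β) = 43.356451; p = √p² = 6.584562; φ = atan2(cos α + cos β, d − sin α − sin β) − atan2(2, p) = -0.497925 rad; t = (α − φ) mod 2π = 4.647316 rad, q = (β − φ) mod 2π = 3.092228 rad → L = 4.39·(4.647316 + 6.584562 + 3.092228) = 4.39·14.324105 = 62.882822 m
RLR: c = (6 − d² + 2cos(α−β) + 2d(sin α − sin β))/8 = -6.580796, |c| > 1 → infeasible
LRL: c = (6 − d² + 2cos(α−β) − 2d(sin α − sin β))/8 = -2.199271, |c| > 1 → infeasible
Shortest: LSL with L = 42.965653 m ≈ 42.9657 m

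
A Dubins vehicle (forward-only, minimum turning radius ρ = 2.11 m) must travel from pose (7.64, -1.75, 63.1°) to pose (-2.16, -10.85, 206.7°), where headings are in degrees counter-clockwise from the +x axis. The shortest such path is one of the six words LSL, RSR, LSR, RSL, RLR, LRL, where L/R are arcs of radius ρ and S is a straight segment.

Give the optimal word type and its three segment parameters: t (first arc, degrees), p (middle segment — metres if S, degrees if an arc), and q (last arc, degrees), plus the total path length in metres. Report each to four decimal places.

LSR: t = 180.0467°, p = 11.2937 m, q = 36.4467°, L = 19.2664 m

Let ψ = atan2(Δy, Δx) = atan2(-9.10, -9.80) = -137.1211° be the start→goal bearing.
Normalize: d = |goal − start| / ρ = 13.373481/2.11 = 6.338143, α = (θ_start − ψ) mod 360° = 200.2211° = 3.494517 rad, β = (θ_goal − ψ) mod 360° = 343.8211° = 6.000810 rad.
Common terms: sin α = -0.345644, cos α = -0.938366, sin β = -0.278638, cos β = 0.960396, cos(α−β) = -0.804894, d² = 40.172054. Work in radians in the unit-radius frame; every candidate has L = ρ·(t + p + q).
LSL: p² = 2 + d² − 2cos(α−β) + 2d(sin α − sin β) = 42.932451; p = √p² = 6.552286; φ = atan2(cos β − cos α, d + sin α − sin β) = 0.294003 rad; t = (φ − α) mod 2π = 3.082671 rad, q = (β − φ) mod 2π = 5.706807 rad → L = 2.11·(3.082671 + 6.552286 + 5.706807) = 2.11·15.341764 = 32.371122 m
RSR: p² = 2 + d² − 2cos(α−β) + 2d(sin β − sin α) = 44.631231; p = √p² = 6.680661; φ = atan2(cos α − cos β, d − sin α + sin β) = -0.288190 rad; t = (α − φ) mod 2π = 3.782708 rad, q = (φ − β) mod 2π = 6.277370 rad → L = 2.11·(3.782708 + 6.680661 + 6.277370) = 2.11·16.740739 = 35.322959 m
LSR: p² = d² − 2 + 2cos(α−β) + 2d(sin α + sin β) = 28.648699; p = √p² = 5.352448; φ = atan2(−cos α − cos β, d + sin α + sin β) − atan2(−2, p) = 0.353740 rad; t = (φ − α) mod 2π = 3.142408 rad, q = (φ − β) mod 2π = 0.636116 rad → L = 2.11·(3.142408 + 5.352448 + 0.636116) = 2.11·9.130972 = 19.266351 m
RSL: p² = d² − 2 + 2cos(α−β) − 2d(sin α + sin β) = 44.475833; p = √p² = 6.669020; φ = atan2(cos α + cos β, d − sin α − sin β) − atan2(2, p) = -0.288195 rad; t = (α − φ) mod 2π = 3.782713 rad, q = (β − φ) mod 2π = 0.005820 rad → L = 2.11·(3.782713 + 6.669020 + 0.005820) = 2.11·10.457554 = 22.065438 m
RLR: c = (6 − d² + 2cos(α−β) + 2d(sin α − sin β))/8 = -4.578904, |c| > 1 → infeasible
LRL: c = (6 − d² + 2cos(α−β) − 2d(sin α − sin β))/8 = -4.366556, |c| > 1 → infeasible
Shortest: LSR with L = 19.266351 m ≈ 19.2664 m
Convert LSR to answer units (arcs ×180/π): t = 3.142408·180/π = 180.0467°, p = ρ·p = 2.11·5.352448 = 11.2937 m, q = 0.636116·180/π = 36.4467°, L = 19.2664 m.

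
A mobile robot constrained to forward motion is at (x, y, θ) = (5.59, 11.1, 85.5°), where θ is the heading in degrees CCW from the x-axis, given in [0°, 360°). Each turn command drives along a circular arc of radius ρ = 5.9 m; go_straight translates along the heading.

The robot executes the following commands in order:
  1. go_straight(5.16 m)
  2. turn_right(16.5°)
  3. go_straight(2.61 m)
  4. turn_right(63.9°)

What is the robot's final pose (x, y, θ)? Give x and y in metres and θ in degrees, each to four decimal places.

(12.2875, 24.0945, 5.1000°)

set_pose: (x, y, θ) = (5.5900, 11.1000, 85.5000°), ρ = 5.9
go_straight(5.16): x += 5.16·cos θ, y += 5.16·sin θ → (5.9948, 16.2441, 85.5000°)
turn_right(16.5°): centre at ρ to the right, rotate −16.5° → (6.3685, 17.8956, 69.0000°)
go_straight(2.61): x += 2.61·cos θ, y += 2.61·sin θ → (7.3039, 20.3322, 69.0000°)
turn_right(63.9°): centre at ρ to the right, rotate −63.9° → (12.2875, 24.0945, 5.1000°)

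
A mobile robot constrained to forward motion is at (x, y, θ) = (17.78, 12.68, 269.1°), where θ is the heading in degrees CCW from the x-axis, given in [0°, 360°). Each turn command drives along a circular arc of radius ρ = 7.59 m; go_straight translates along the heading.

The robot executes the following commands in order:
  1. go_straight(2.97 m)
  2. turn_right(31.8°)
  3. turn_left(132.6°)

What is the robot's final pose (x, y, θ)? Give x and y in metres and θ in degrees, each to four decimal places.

set_pose: (x, y, θ) = (17.7800, 12.6800, 269.1000°), ρ = 7.59
go_straight(2.97): x += 2.97·cos θ, y += 2.97·sin θ → (17.7333, 9.7104, 269.1000°)
turn_right(31.8°): centre at ρ to the right, rotate −31.8° → (16.5314, 5.7292, 237.3000°)
turn_left(132.6°): centre at ρ to the left, rotate +132.6° → (24.2234, -5.8482, 369.9000° ≡ 9.9000°)

(24.2234, -5.8482, 9.9000°)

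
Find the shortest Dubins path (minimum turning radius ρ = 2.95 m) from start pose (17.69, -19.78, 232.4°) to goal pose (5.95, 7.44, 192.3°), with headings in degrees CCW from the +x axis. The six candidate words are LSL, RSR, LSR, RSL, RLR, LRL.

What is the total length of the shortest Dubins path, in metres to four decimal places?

35.3173 m

Let ψ = atan2(Δy, Δx) = atan2(27.22, -11.74) = 113.3306° be the start→goal bearing.
Normalize: d = |goal − start| / ρ = 29.643819/2.95 = 10.048752, α = (θ_start − ψ) mod 360° = 119.0694° = 2.078154 rad, β = (θ_goal − ψ) mod 360° = 78.9694° = 1.378277 rad.
Common terms: sin α = 0.874032, cos α = -0.485869, sin β = 0.981525, cos β = 0.191333, cos(α−β) = 0.764921, d² = 100.977420. Work in radians in the unit-radius frame; every candidate has L = ρ·(t + p + q).
LSL: p² = 2 + d² − 2cos(α−β) + 2d(sin α − sin β) = 99.287221; p = √p² = 9.964297; φ = atan2(cos β − cos α, d + sin α − sin β) = 0.068015 rad; t = (φ − α) mod 2π = 4.273047 rad, q = (β − φ) mod 2π = 1.310261 rad → L = 2.95·(4.273047 + 9.964297 + 1.310261) = 2.95·15.547606 = 45.865437 m
RSR: p² = 2 + d² − 2cos(α−β) + 2d(sin β − sin α) = 103.607934; p = √p² = 10.178798; φ = atan2(cos α − cos β, d − sin α + sin β) = -0.066580 rad; t = (α − φ) mod 2π = 2.144734 rad, q = (φ − β) mod 2π = 4.838329 rad → L = 2.95·(2.144734 + 10.178798 + 4.838329) = 2.95·17.161861 = 50.627489 m
LSR: p² = d² − 2 + 2cos(α−β) + 2d(sin α + sin β) = 137.799323; p = √p² = 11.738796; φ = atan2(−cos α − cos β, d + sin α + sin β) − atan2(−2, p) = 0.193492 rad; t = (φ − α) mod 2π = 4.398523 rad, q = (φ − β) mod 2π = 5.098400 rad → L = 2.95·(4.398523 + 11.738796 + 5.098400) = 2.95·21.235719 = 62.645372 m
RSL: p² = d² − 2 + 2cos(α−β) − 2d(sin α + sin β) = 63.215203; p = √p² = 7.950799; φ = atan2(cos α + cos β, d − sin α − sin β) − atan2(2, p) = -0.282368 rad; t = (α − φ) mod 2π = 2.360521 rad, q = (β − φ) mod 2π = 1.660644 rad → L = 2.95·(2.360521 + 7.950799 + 1.660644) = 2.95·11.971965 = 35.317296 m
RLR: c = (6 − d² + 2cos(α−β) + 2d(sin α − sin β))/8 = -11.950992, |c| > 1 → infeasible
LRL: c = (6 − d² + 2cos(α−β) − 2d(sin α − sin β))/8 = -11.410903, |c| > 1 → infeasible
Shortest: RSL with L = 35.317296 m ≈ 35.3173 m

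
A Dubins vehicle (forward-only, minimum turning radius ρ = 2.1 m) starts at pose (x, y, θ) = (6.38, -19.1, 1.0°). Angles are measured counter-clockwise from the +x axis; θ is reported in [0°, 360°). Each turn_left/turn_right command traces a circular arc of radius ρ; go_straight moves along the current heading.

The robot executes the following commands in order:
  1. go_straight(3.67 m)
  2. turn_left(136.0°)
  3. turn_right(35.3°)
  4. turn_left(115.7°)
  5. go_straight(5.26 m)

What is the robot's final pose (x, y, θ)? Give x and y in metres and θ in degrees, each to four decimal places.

(3.3103, -16.2428, 217.4000°)

set_pose: (x, y, θ) = (6.3800, -19.1000, 1.0000°), ρ = 2.1
go_straight(3.67): x += 3.67·cos θ, y += 3.67·sin θ → (10.0494, -19.0359, 1.0000°)
turn_left(136.0°): centre at ρ to the left, rotate +136.0° → (11.4450, -15.4004, 137.0000°)
turn_right(35.3°): centre at ρ to the right, rotate −35.3° → (10.8208, -14.2904, 101.7000°)
turn_left(115.7°): centre at ρ to the left, rotate +115.7° → (7.4890, -13.0480, 217.4000°)
go_straight(5.26): x += 5.26·cos θ, y += 5.26·sin θ → (3.3103, -16.2428, 217.4000°)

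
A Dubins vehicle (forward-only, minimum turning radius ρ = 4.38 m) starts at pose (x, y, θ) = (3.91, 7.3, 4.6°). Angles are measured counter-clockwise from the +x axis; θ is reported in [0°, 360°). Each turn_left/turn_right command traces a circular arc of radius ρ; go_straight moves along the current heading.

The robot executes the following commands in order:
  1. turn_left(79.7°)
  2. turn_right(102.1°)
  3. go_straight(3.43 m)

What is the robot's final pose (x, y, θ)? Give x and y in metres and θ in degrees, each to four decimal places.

(16.8802, 13.9176, 342.2000°)

set_pose: (x, y, θ) = (3.9100, 7.3000, 4.6000°), ρ = 4.38
turn_left(79.7°): centre at ρ to the left, rotate +79.7° → (7.9171, 11.2309, 84.3000°)
turn_right(102.1°): centre at ρ to the right, rotate −102.1° → (13.6144, 14.9662, -17.8000° ≡ 342.2000°)
go_straight(3.43): x += 3.43·cos θ, y += 3.43·sin θ → (16.8802, 13.9176, 342.2000°)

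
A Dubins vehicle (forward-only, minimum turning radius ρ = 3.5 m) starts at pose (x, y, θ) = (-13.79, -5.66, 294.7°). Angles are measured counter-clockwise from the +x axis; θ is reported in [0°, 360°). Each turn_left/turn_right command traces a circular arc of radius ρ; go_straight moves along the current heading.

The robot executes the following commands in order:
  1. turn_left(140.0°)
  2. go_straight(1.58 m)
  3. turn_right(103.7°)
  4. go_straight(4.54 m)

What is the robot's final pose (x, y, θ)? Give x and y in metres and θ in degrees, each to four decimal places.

set_pose: (x, y, θ) = (-13.7900, -5.6600, 294.7000°), ρ = 3.5
turn_left(140.0°): centre at ρ to the left, rotate +140.0° → (-7.2343, -5.1210, 434.7000° ≡ 74.7000°)
go_straight(1.58): x += 1.58·cos θ, y += 1.58·sin θ → (-6.8174, -3.5970, 74.7000°)
turn_right(103.7°): centre at ρ to the right, rotate −103.7° → (-1.7446, -1.4594, -29.0000° ≡ 331.0000°)
go_straight(4.54): x += 4.54·cos θ, y += 4.54·sin θ → (2.2262, -3.6604, 331.0000°)

(2.2262, -3.6604, 331.0000°)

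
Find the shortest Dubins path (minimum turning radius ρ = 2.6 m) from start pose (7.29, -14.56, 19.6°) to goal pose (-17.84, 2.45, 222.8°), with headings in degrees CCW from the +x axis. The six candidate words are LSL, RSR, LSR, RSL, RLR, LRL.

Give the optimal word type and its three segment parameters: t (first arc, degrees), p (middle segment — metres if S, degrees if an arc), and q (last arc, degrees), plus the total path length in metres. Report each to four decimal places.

Let ψ = atan2(Δy, Δx) = atan2(17.01, -25.13) = 145.9067° be the start→goal bearing.
Normalize: d = |goal − start| / ρ = 30.345626/2.6 = 11.671395, α = (θ_start − ψ) mod 360° = 233.6933° = 4.078717 rad, β = (θ_goal − ψ) mod 360° = 76.8933° = 1.342041 rad.
Common terms: sin α = -0.805859, cos α = -0.592108, sin β = 0.973949, cos β = 0.226765, cos(α−β) = -0.919135, d² = 136.221450. Work in radians in the unit-radius frame; every candidate has L = ρ·(t + p + q).
LSL: p² = 2 + d² − 2cos(α−β) + 2d(sin α − sin β) = 98.514028; p = √p² = 9.925423; φ = atan2(cos β − cos α, d + sin α − sin β) = 0.082596 rad; t = (φ − α) mod 2π = 2.287064 rad, q = (β − φ) mod 2π = 1.259445 rad → L = 2.6·(2.287064 + 9.925423 + 1.259445) = 2.6·13.471932 = 35.027024 m
RSR: p² = 2 + d² − 2cos(α−β) + 2d(sin β − sin α) = 181.605413; p = √p² = 13.476105; φ = atan2(cos α − cos β, d − sin α + sin β) = -0.060802 rad; t = (α − φ) mod 2π = 4.139520 rad, q = (φ − β) mod 2π = 4.880342 rad → L = 2.6·(4.139520 + 13.476105 + 4.880342) = 2.6·22.495967 = 58.489514 m
LSR: p² = d² − 2 + 2cos(α−β) + 2d(sin α + sin β) = 136.306879; p = √p² = 11.675054; φ = atan2(−cos α − cos β, d + sin α + sin β) − atan2(−2, p) = 0.200507 rad; t = (φ − α) mod 2π = 2.404975 rad, q = (φ − β) mod 2π = 5.141651 rad → L = 2.6·(2.404975 + 11.675054 + 5.141651) = 2.6·19.221679 = 49.976366 m
RSL: p² = d² − 2 + 2cos(α−β) − 2d(sin α + sin β) = 128.459479; p = √p² = 11.333997; φ = atan2(cos α + cos β, d − sin α − sin β) − atan2(2, p) = -0.206411 rad; t = (α − φ) mod 2π = 4.285129 rad, q = (β − φ) mod 2π = 1.548452 rad → L = 2.6·(4.285129 + 11.333997 + 1.548452) = 2.6·17.167578 = 44.635702 m
RLR: c = (6 − d² + 2cos(α−β) + 2d(sin α − sin β))/8 = -21.700677, |c| > 1 → infeasible
LRL: c = (6 − d² + 2cos(α−β) − 2d(sin α − sin β))/8 = -11.314253, |c| > 1 → infeasible
Shortest: LSL with L = 35.027024 m ≈ 35.0270 m
Convert LSL to answer units (arcs ×180/π): t = 2.287064·180/π = 131.0391°, p = ρ·p = 2.6·9.925423 = 25.8061 m, q = 1.259445·180/π = 72.1609°, L = 35.0270 m.

LSL: t = 131.0391°, p = 25.8061 m, q = 72.1609°, L = 35.0270 m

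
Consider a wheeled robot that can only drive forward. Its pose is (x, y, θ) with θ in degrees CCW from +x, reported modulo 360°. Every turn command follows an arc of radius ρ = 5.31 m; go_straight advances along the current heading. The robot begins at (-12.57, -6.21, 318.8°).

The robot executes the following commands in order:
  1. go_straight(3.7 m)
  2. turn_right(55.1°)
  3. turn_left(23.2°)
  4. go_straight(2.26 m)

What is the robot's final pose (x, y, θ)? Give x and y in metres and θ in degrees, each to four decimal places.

set_pose: (x, y, θ) = (-12.5700, -6.2100, 318.8000°), ρ = 5.31
go_straight(3.7): x += 3.7·cos θ, y += 3.7·sin θ → (-9.7861, -8.6472, 318.8000°)
turn_right(55.1°): centre at ρ to the right, rotate −55.1° → (-8.0058, -13.2252, 263.7000°)
turn_left(23.2°): centre at ρ to the left, rotate +23.2° → (-7.8085, -15.3515, 286.9000°)
go_straight(2.26): x += 2.26·cos θ, y += 2.26·sin θ → (-7.1515, -17.5139, 286.9000°)

(-7.1515, -17.5139, 286.9000°)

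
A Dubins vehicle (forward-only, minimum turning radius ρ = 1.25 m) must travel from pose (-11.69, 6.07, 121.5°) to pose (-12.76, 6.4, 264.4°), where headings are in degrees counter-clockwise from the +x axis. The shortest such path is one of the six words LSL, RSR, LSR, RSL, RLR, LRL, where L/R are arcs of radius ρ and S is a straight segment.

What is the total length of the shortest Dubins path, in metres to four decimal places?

Let ψ = atan2(Δy, Δx) = atan2(0.33, -1.07) = 162.8597° be the start→goal bearing.
Normalize: d = |goal − start| / ρ = 1.119732/1.25 = 0.895786, α = (θ_start − ψ) mod 360° = 318.6403° = 5.561323 rad, β = (θ_goal − ψ) mod 360° = 101.5403° = 1.772213 rad.
Common terms: sin α = -0.660783, cos α = 0.750577, sin β = 0.979784, cos β = -0.200058, cos(α−β) = -0.797584, d² = 0.802432. Work in radians in the unit-radius frame; every candidate has L = ρ·(t + p + q).
LSL: p² = 2 + d² − 2cos(α−β) + 2d(sin α − sin β) = 1.458406; p = √p² = 1.207645; φ = atan2(cos β − cos α, d + sin α − sin β) = -2.235369 rad; t = (φ − α) mod 2π = 4.769679 rad, q = (β − φ) mod 2π = 4.007582 rad → L = 1.25·(4.769679 + 1.207645 + 4.007582) = 1.25·9.984906 = 12.481132 m
RSR: p² = 2 + d² − 2cos(α−β) + 2d(sin β − sin α) = 7.336794; p = √p² = 2.708652; φ = atan2(cos α − cos β, d − sin α + sin β) = 0.358599 rad; t = (α − φ) mod 2π = 5.202725 rad, q = (φ − β) mod 2π = 4.869570 rad → L = 1.25·(5.202725 + 2.708652 + 4.869570) = 1.25·12.780947 = 15.976183 m
LSR: p² = d² − 2 + 2cos(α−β) + 2d(sin α + sin β) = -2.221223 < 0 → infeasible
RSL: p² = d² − 2 + 2cos(α−β) − 2d(sin α + sin β) = -3.364248 < 0 → infeasible
RLR: c = (6 − d² + 2cos(α−β) + 2d(sin α − sin β))/8 = 0.082901; p = 2π − arccos c = 4.795385 rad; φ = atan2(cos α − cos β, d − sin α + sin β) = 0.358599 rad; t = (α − φ + p/2) mod 2π = 1.317232 rad, q = (α − β − t + p) mod 2π = 0.984078 rad → L = 1.25·(1.317232 + 4.795385 + 0.984078) = 1.25·7.096695 = 8.870868 m
LRL: c = (6 − d² + 2cos(α−β) − 2d(sin α − sin β))/8 = 0.817699; p = 2π − arccos c = 5.669792 rad; φ = atan2(cos β − cos α, d + sin α − sin β) = -2.235369 rad; t = (φ − α + p/2) mod 2π = 1.321389 rad, q = (β − α − t + p) mod 2π = 0.559293 rad → L = 1.25·(1.321389 + 5.669792 + 0.559293) = 1.25·7.550474 = 9.438092 m
Shortest: RLR with L = 8.870868 m ≈ 8.8709 m

8.8709 m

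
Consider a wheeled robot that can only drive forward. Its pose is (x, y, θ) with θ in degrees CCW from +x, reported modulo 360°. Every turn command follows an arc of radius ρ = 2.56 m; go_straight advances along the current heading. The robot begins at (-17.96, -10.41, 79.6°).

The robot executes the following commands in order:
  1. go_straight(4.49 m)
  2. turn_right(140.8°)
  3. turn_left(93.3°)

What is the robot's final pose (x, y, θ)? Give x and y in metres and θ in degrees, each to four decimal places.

(-8.7845, -6.1579, 32.1000°)

set_pose: (x, y, θ) = (-17.9600, -10.4100, 79.6000°), ρ = 2.56
go_straight(4.49): x += 4.49·cos θ, y += 4.49·sin θ → (-17.1495, -5.9938, 79.6000°)
turn_right(140.8°): centre at ρ to the right, rotate −140.8° → (-12.3882, -5.2226, -61.2000° ≡ 298.8000°)
turn_left(93.3°): centre at ρ to the left, rotate +93.3° → (-8.7845, -6.1579, 392.1000° ≡ 32.1000°)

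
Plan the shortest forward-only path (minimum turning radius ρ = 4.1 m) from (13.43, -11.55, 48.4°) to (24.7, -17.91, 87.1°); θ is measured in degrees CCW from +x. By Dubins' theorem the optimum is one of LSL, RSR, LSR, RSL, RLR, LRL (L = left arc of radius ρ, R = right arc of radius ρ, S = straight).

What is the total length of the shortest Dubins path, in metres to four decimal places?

Let ψ = atan2(Δy, Δx) = atan2(-6.36, 11.27) = -29.4373° be the start→goal bearing.
Normalize: d = |goal − start| / ρ = 12.940730/4.1 = 3.156276, α = (θ_start − ψ) mod 360° = 77.8373° = 1.358518 rad, β = (θ_goal − ψ) mod 360° = 116.5373° = 2.033960 rad.
Common terms: sin α = 0.977553, cos α = 0.210688, sin β = 0.894643, cos β = -0.446781, cos(α−β) = 0.780430, d² = 9.962076. Work in radians in the unit-radius frame; every candidate has L = ρ·(t + p + q).
LSL: p² = 2 + d² − 2cos(α−β) + 2d(sin α − sin β) = 10.924589; p = √p² = 3.305237; φ = atan2(cos β − cos α, d + sin α − sin β) = -0.200253 rad; t = (φ − α) mod 2π = 4.724414 rad, q = (β − φ) mod 2π = 2.234213 rad → L = 4.1·(4.724414 + 3.305237 + 2.234213) = 4.1·10.263864 = 42.081844 m
RSR: p² = 2 + d² − 2cos(α−β) + 2d(sin β − sin α) = 9.877841; p = √p² = 3.142903; φ = atan2(cos α − cos β, d − sin α + sin β) = 0.210748 rad; t = (α − φ) mod 2π = 1.147770 rad, q = (φ − β) mod 2π = 4.459973 rad → L = 4.1·(1.147770 + 3.142903 + 4.459973) = 4.1·8.750646 = 35.877649 m
LSR: p² = d² − 2 + 2cos(α−β) + 2d(sin α + sin β) = 21.341275; p = √p² = 4.619662; φ = atan2(−cos α − cos β, d + sin α + sin β) − atan2(−2, p) = 0.455487 rad; t = (φ − α) mod 2π = 5.380154 rad, q = (φ − β) mod 2π = 4.704712 rad → L = 4.1·(5.380154 + 4.619662 + 4.704712) = 4.1·14.704528 = 60.288564 m
RSL: p² = d² − 2 + 2cos(α−β) − 2d(sin α + sin β) = -2.295401 < 0 → infeasible
RLR: c = (6 − d² + 2cos(α−β) + 2d(sin α − sin β))/8 = -0.234730; p = 2π − arccos c = 4.475448 rad; φ = atan2(cos α − cos β, d − sin α + sin β) = 0.210748 rad; t = (α − φ + p/2) mod 2π = 3.385494 rad, q = (α − β − t + p) mod 2π = 0.414512 rad → L = 4.1·(3.385494 + 4.475448 + 0.414512) = 4.1·8.275454 = 33.929360 m
LRL: c = (6 − d² + 2cos(α−β) − 2d(sin α − sin β))/8 = -0.365574; p = 2π − arccos c = 4.338140 rad; φ = atan2(cos β − cos α, d + sin α − sin β) = -0.200253 rad; t = (φ − α + p/2) mod 2π = 0.610299 rad, q = (β − α − t + p) mod 2π = 4.403283 rad → L = 4.1·(0.610299 + 4.338140 + 4.403283) = 4.1·9.351722 = 38.342061 m
Shortest: RLR with L = 33.929360 m ≈ 33.9294 m

33.9294 m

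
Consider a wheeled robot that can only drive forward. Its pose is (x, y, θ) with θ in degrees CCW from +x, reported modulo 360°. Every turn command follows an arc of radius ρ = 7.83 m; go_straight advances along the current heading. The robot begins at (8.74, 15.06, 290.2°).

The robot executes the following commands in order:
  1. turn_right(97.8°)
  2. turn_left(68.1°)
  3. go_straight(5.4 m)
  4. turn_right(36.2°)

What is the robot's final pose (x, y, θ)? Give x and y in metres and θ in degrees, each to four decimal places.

(-6.1135, -11.2835, 224.3000°)

set_pose: (x, y, θ) = (8.7400, 15.0600, 290.2000°), ρ = 7.83
turn_right(97.8°): centre at ρ to the right, rotate −97.8° → (3.0730, 4.7090, 192.4000°)
turn_left(68.1°): centre at ρ to the left, rotate +68.1° → (-2.9683, -1.6461, 260.5000°)
go_straight(5.4): x += 5.4·cos θ, y += 5.4·sin θ → (-3.8595, -6.9720, 260.5000°)
turn_right(36.2°): centre at ρ to the right, rotate −36.2° → (-6.1135, -11.2835, 224.3000°)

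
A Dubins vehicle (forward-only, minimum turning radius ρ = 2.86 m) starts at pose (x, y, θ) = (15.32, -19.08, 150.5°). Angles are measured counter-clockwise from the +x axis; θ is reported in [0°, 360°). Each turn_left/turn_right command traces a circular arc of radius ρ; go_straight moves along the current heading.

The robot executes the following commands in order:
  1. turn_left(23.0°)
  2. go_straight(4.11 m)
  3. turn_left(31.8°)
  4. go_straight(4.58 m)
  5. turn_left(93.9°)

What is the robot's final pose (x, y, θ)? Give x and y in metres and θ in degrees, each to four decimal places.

(3.1908, -24.4565, 299.2000°)

set_pose: (x, y, θ) = (15.3200, -19.0800, 150.5000°), ρ = 2.86
turn_left(23.0°): centre at ρ to the left, rotate +23.0° → (14.2354, -18.7276, 173.5000°)
go_straight(4.11): x += 4.11·cos θ, y += 4.11·sin θ → (10.1518, -18.2623, 173.5000°)
turn_left(31.8°): centre at ρ to the left, rotate +31.8° → (8.6058, -18.5183, 205.3000°)
go_straight(4.58): x += 4.58·cos θ, y += 4.58·sin θ → (4.4651, -20.4756, 205.3000°)
turn_left(93.9°): centre at ρ to the left, rotate +93.9° → (3.1908, -24.4565, 299.2000°)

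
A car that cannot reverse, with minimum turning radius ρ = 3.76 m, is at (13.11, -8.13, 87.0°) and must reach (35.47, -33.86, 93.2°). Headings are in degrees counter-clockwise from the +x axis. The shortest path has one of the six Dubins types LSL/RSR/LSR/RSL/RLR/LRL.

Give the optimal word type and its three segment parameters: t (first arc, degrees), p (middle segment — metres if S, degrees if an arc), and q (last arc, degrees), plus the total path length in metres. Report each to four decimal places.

Let ψ = atan2(Δy, Δx) = atan2(-25.73, 22.36) = -49.0086° be the start→goal bearing.
Normalize: d = |goal − start| / ρ = 34.088158/3.76 = 9.065999, α = (θ_start − ψ) mod 360° = 136.0086° = 2.373797 rad, β = (θ_goal − ψ) mod 360° = 142.2086° = 2.482008 rad.
Common terms: sin α = 0.694551, cos α = -0.719444, sin β = 0.612789, cos β = -0.790247, cos(α−β) = 0.994151, d² = 82.192345. Work in radians in the unit-radius frame; every candidate has L = ρ·(t + p + q).
LSL: p² = 2 + d² − 2cos(α−β) + 2d(sin α − sin β) = 83.686550; p = √p² = 9.148035; φ = atan2(cos β − cos α, d + sin α − sin β) = -0.007740 rad; t = (φ − α) mod 2π = 3.901648 rad, q = (β − φ) mod 2π = 2.489747 rad → L = 3.76·(3.901648 + 9.148035 + 2.489747) = 3.76·15.539431 = 58.428261 m
RSR: p² = 2 + d² − 2cos(α−β) + 2d(sin β − sin α) = 80.721537; p = √p² = 8.984516; φ = atan2(cos α − cos β, d − sin α + sin β) = 0.007881 rad; t = (α − φ) mod 2π = 2.365917 rad, q = (φ − β) mod 2π = 3.809058 rad → L = 3.76·(2.365917 + 8.984516 + 3.809058) = 3.76·15.159491 = 56.999688 m
LSR: p² = d² − 2 + 2cos(α−β) + 2d(sin α + sin β) = 105.885333; p = √p² = 10.290060; φ = atan2(−cos α − cos β, d + sin α + sin β) − atan2(−2, p) = 0.336490 rad; t = (φ − α) mod 2π = 4.245878 rad, q = (φ − β) mod 2π = 4.137668 rad → L = 3.76·(4.245878 + 10.290060 + 4.137668) = 3.76·18.673605 = 70.212756 m
RSL: p² = d² − 2 + 2cos(α−β) − 2d(sin α + sin β) = 58.475962; p = √p² = 7.646958; φ = atan2(cos α + cos β, d − sin α − sin β) − atan2(2, p) = -0.447992 rad; t = (α − φ) mod 2π = 2.821789 rad, q = (β − φ) mod 2π = 2.929999 rad → L = 3.76·(2.821789 + 7.646958 + 2.929999) = 3.76·13.398746 = 50.379284 m
RLR: c = (6 − d² + 2cos(α−β) + 2d(sin α − sin β))/8 = -9.090192, |c| > 1 → infeasible
LRL: c = (6 − d² + 2cos(α−β) − 2d(sin α − sin β))/8 = -9.460819, |c| > 1 → infeasible
Shortest: RSL with L = 50.379284 m ≈ 50.3793 m
Convert RSL to answer units (arcs ×180/π): t = 2.821789·180/π = 161.6766°, p = ρ·p = 3.76·7.646958 = 28.7526 m, q = 2.929999·180/π = 167.8766°, L = 50.3793 m.

RSL: t = 161.6766°, p = 28.7526 m, q = 167.8766°, L = 50.3793 m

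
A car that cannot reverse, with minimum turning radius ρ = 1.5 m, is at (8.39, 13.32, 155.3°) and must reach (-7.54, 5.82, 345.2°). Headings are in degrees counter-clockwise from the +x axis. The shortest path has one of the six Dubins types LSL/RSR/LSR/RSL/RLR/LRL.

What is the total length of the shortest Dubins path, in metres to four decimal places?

20.6105 m

Let ψ = atan2(Δy, Δx) = atan2(-7.50, -15.93) = -154.7885° be the start→goal bearing.
Normalize: d = |goal − start| / ρ = 17.607240/1.5 = 11.738160, α = (θ_start − ψ) mod 360° = 310.0885° = 5.412065 rad, β = (θ_goal − ψ) mod 360° = 139.9885° = 2.443260 rad.
Common terms: sin α = -0.765051, cos α = 0.643970, sin β = 0.642942, cos β = -0.765915, cos(α−β) = -0.985109, d² = 137.784400. Work in radians in the unit-radius frame; every candidate has L = ρ·(t + p + q).
LSL: p² = 2 + d² − 2cos(α−β) + 2d(sin α − sin β) = 108.700138; p = √p² = 10.425936; φ = atan2(cos β − cos α, d + sin α − sin β) = -0.135644 rad; t = (φ − α) mod 2π = 0.735476 rad, q = (β − φ) mod 2π = 2.578904 rad → L = 1.5·(0.735476 + 10.425936 + 2.578904) = 1.5·13.740316 = 20.610474 m
RSR: p² = 2 + d² − 2cos(α−β) + 2d(sin β − sin α) = 174.809099; p = √p² = 13.221539; φ = atan2(cos α − cos β, d − sin α + sin β) = 0.106839 rad; t = (α − φ) mod 2π = 5.305226 rad, q = (φ − β) mod 2π = 3.946764 rad → L = 1.5·(5.305226 + 13.221539 + 3.946764) = 1.5·22.473530 = 33.710294 m
LSR: p² = d² − 2 + 2cos(α−β) + 2d(sin α + sin β) = 130.947505; p = √p² = 11.443230; φ = atan2(−cos α − cos β, d + sin α + sin β) − atan2(−2, p) = 0.183526 rad; t = (φ − α) mod 2π = 1.054646 rad, q = (φ − β) mod 2π = 4.023451 rad → L = 1.5·(1.054646 + 11.443230 + 4.023451) = 1.5·16.521327 = 24.781990 m
RSL: p² = d² − 2 + 2cos(α−β) − 2d(sin α + sin β) = 136.680858; p = √p² = 11.691059; φ = atan2(cos α + cos β, d − sin α − sin β) − atan2(2, p) = -0.179712 rad; t = (α − φ) mod 2π = 5.591777 rad, q = (β − φ) mod 2π = 2.622972 rad → L = 1.5·(5.591777 + 11.691059 + 2.622972) = 1.5·19.905808 = 29.858713 m
RLR: c = (6 − d² + 2cos(α−β) + 2d(sin α − sin β))/8 = -20.851137, |c| > 1 → infeasible
LRL: c = (6 − d² + 2cos(α−β) − 2d(sin α − sin β))/8 = -12.587517, |c| > 1 → infeasible
Shortest: LSL with L = 20.610474 m ≈ 20.6105 m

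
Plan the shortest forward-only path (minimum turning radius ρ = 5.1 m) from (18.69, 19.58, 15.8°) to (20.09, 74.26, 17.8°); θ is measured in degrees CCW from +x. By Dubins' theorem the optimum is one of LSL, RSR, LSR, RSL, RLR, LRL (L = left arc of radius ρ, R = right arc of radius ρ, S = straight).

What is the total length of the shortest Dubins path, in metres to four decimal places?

Let ψ = atan2(Δy, Δx) = atan2(54.68, 1.40) = 88.5333° be the start→goal bearing.
Normalize: d = |goal − start| / ρ = 54.697920/5.1 = 10.725082, α = (θ_start − ψ) mod 360° = 287.2667° = 5.013749 rad, β = (θ_goal − ψ) mod 360° = 289.2667° = 5.048656 rad.
Common terms: sin α = -0.954934, cos α = 0.296819, sin β = -0.943993, cos β = 0.329965, cos(α−β) = 0.999391, d² = 115.027389. Work in radians in the unit-radius frame; every candidate has L = ρ·(t + p + q).
LSL: p² = 2 + d² − 2cos(α−β) + 2d(sin α − sin β) = 114.793931; p = √p² = 10.714193; φ = atan2(cos β − cos α, d + sin α − sin β) = 0.003094 rad; t = (φ − α) mod 2π = 1.272530 rad, q = (β − φ) mod 2π = 5.045562 rad → L = 5.1·(1.272530 + 10.714193 + 5.045562) = 5.1·17.032285 = 86.864653 m
RSR: p² = 2 + d² − 2cos(α−β) + 2d(sin β − sin α) = 115.263285; p = √p² = 10.736074; φ = atan2(cos α − cos β, d − sin α + sin β) = -0.003087 rad; t = (α − φ) mod 2π = 5.016836 rad, q = (φ − β) mod 2π = 1.231442 rad → L = 5.1·(5.016836 + 10.736074 + 1.231442) = 5.1·16.984353 = 86.620199 m
LSR: p² = d² − 2 + 2cos(α−β) + 2d(sin α + sin β) = 74.293877; p = √p² = 8.619390; φ = atan2(−cos α − cos β, d + sin α + sin β) − atan2(−2, p) = 0.157105 rad; t = (φ − α) mod 2π = 1.426541 rad, q = (φ − β) mod 2π = 1.391635 rad → L = 5.1·(1.426541 + 8.619390 + 1.391635) = 5.1·11.437566 = 58.331584 m
RSL: p² = d² − 2 + 2cos(α−β) − 2d(sin α + sin β) = 155.758465; p = √p² = 12.480323; φ = atan2(cos α + cos β, d − sin α − sin β) − atan2(2, p) = -0.109292 rad; t = (α − φ) mod 2π = 5.123041 rad, q = (β − φ) mod 2π = 5.157947 rad → L = 5.1·(5.123041 + 12.480323 + 5.157947) = 5.1·22.761311 = 116.082687 m
RLR: c = (6 − d² + 2cos(α−β) + 2d(sin α − sin β))/8 = -13.407911, |c| > 1 → infeasible
LRL: c = (6 − d² + 2cos(α−β) − 2d(sin α − sin β))/8 = -13.349241, |c| > 1 → infeasible
Shortest: LSR with L = 58.331584 m ≈ 58.3316 m

58.3316 m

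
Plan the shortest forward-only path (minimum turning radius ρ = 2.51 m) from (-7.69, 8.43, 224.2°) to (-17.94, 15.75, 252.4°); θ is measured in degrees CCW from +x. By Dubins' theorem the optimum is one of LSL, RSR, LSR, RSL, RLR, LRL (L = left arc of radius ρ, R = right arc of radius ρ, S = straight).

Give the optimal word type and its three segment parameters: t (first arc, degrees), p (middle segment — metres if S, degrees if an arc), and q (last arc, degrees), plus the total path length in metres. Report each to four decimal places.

RSL: t = 122.5474°, p = 5.8971 m, q = 150.7474°, L = 17.8695 m

Let ψ = atan2(Δy, Δx) = atan2(7.32, -10.25) = 144.4676° be the start→goal bearing.
Normalize: d = |goal − start| / ρ = 12.595432/2.51 = 5.018100, α = (θ_start − ψ) mod 360° = 79.7324° = 1.391593 rad, β = (θ_goal − ψ) mod 360° = 107.9324° = 1.883776 rad.
Common terms: sin α = 0.983986, cos α = 0.178246, sin β = 0.951421, cos β = -0.307895, cos(α−β) = 0.881303, d² = 25.181330. Work in radians in the unit-radius frame; every candidate has L = ρ·(t + p + q).
LSL: p² = 2 + d² − 2cos(α−β) + 2d(sin α − sin β) = 25.745557; p = √p² = 5.074008; φ = atan2(cos β − cos α, d + sin α − sin β) = -0.095957 rad; t = (φ − α) mod 2π = 4.795635 rad, q = (β − φ) mod 2π = 1.979733 rad → L = 2.51·(4.795635 + 5.074008 + 1.979733) = 2.51·11.849376 = 29.741934 m
RSR: p² = 2 + d² − 2cos(α−β) + 2d(sin β − sin α) = 25.091890; p = √p² = 5.009181; φ = atan2(cos α − cos β, d − sin α + sin β) = 0.097203 rad; t = (α − φ) mod 2π = 1.294390 rad, q = (φ − β) mod 2π = 4.496613 rad → L = 2.51·(1.294390 + 5.009181 + 4.496613) = 2.51·10.800183 = 27.108459 m
LSR: p² = d² − 2 + 2cos(α−β) + 2d(sin α + sin β) = 44.368065; p = √p² = 6.660936; φ = atan2(−cos α − cos β, d + sin α + sin β) − atan2(−2, p) = 0.310336 rad; t = (φ − α) mod 2π = 5.201929 rad, q = (φ − β) mod 2π = 4.709746 rad → L = 2.51·(5.201929 + 6.660936 + 4.709746) = 2.51·16.572611 = 41.597254 m
RSL: p² = d² − 2 + 2cos(α−β) − 2d(sin α + sin β) = 5.519810; p = √p² = 2.349428; φ = atan2(cos α + cos β, d − sin α − sin β) − atan2(2, p) = -0.747264 rad; t = (α − φ) mod 2π = 2.138856 rad, q = (β − φ) mod 2π = 2.631039 rad → L = 2.51·(2.138856 + 2.349428 + 2.631039) = 2.51·7.119323 = 17.869501 m
RLR: c = (6 − d² + 2cos(α−β) + 2d(sin α − sin β))/8 = -2.136486, |c| > 1 → infeasible
LRL: c = (6 − d² + 2cos(α−β) − 2d(sin α − sin β))/8 = -2.218195, |c| > 1 → infeasible
Shortest: RSL with L = 17.869501 m ≈ 17.8695 m
Convert RSL to answer units (arcs ×180/π): t = 2.138856·180/π = 122.5474°, p = ρ·p = 2.51·2.349428 = 5.8971 m, q = 2.631039·180/π = 150.7474°, L = 17.8695 m.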